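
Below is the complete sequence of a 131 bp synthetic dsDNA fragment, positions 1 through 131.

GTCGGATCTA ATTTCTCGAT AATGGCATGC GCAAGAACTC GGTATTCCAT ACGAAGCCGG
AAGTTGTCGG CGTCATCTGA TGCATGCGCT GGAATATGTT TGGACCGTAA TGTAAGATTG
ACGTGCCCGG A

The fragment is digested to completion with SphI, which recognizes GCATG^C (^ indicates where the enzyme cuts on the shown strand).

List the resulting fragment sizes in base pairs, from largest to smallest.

57, 45, 29 bp

SphI sites (GCATGC) start at positions 25, 82.
SphI cuts after base 5 of each site (before the last base), so after positions 29, 86.
Linear molecule, 2 cuts → 3 fragments:
  1–29 → 29 bp
  30–86 → 57 bp
  87–131 → 45 bp
Sorted largest to smallest: 57, 45, 29 bp.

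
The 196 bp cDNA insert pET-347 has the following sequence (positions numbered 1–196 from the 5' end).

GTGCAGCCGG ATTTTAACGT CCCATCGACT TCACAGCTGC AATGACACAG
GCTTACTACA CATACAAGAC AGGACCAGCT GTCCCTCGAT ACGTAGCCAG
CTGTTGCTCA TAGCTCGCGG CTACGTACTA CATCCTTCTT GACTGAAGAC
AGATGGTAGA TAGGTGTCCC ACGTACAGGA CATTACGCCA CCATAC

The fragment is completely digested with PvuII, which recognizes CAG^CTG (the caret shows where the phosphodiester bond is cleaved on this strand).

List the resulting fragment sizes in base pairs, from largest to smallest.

PvuII sites (CAGCTG) start at positions 34, 76, 98.
PvuII cuts after base 3 of each site, so after positions 36, 78, 100.
Linear molecule, 3 cuts → 4 fragments:
  1–36 → 36 bp
  37–78 → 42 bp
  79–100 → 22 bp
  101–196 → 96 bp
Sorted largest to smallest: 96, 42, 36, 22 bp.

96, 42, 36, 22 bp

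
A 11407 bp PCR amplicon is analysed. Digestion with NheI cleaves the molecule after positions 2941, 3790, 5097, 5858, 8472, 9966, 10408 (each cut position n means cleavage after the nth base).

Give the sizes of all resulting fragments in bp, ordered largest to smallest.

2941, 2614, 1494, 1307, 999, 849, 761, 442 bp

Linear molecule, 7 cuts → 8 fragments:
  2941 − 0 = 2941 bp
  3790 − 2941 = 849 bp
  5097 − 3790 = 1307 bp
  5858 − 5097 = 761 bp
  8472 − 5858 = 2614 bp
  9966 − 8472 = 1494 bp
  10408 − 9966 = 442 bp
  11407 − 10408 = 999 bp
Sorted largest to smallest: 2941, 2614, 1494, 1307, 999, 849, 761, 442 bp.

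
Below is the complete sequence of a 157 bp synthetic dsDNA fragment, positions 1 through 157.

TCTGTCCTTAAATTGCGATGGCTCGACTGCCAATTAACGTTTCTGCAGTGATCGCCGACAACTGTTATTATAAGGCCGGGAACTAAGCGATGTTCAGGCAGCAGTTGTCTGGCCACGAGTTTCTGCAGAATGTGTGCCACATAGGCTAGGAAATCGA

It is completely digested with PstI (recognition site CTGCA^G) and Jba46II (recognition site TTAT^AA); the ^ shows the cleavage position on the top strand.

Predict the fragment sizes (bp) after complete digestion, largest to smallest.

56, 47, 30, 24 bp

PstI sites (CTGCAG) start at positions 43, 123.
PstI cuts after base 5 of each site (before the last base), so after positions 47, 127.
The Jba46II site (TTATAA) starts at position 68.
Jba46II cuts after base 4 of each site, so after position 71.
Combined cut positions: 47, 71, 127.
Linear molecule, 3 cuts → 4 fragments:
  1–47 → 47 bp
  48–71 → 24 bp
  72–127 → 56 bp
  128–157 → 30 bp
Sorted largest to smallest: 56, 47, 30, 24 bp.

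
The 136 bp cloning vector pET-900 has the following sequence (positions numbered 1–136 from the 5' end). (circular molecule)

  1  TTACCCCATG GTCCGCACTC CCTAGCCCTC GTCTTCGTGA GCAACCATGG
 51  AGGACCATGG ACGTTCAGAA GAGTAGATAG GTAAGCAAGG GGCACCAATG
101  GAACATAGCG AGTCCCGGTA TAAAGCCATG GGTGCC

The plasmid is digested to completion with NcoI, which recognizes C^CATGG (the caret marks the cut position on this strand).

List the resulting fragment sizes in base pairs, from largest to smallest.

71, 39, 16, 10 bp

NcoI sites (CCATGG) start at positions 6, 45, 55, 126.
NcoI cuts after the first base of each site, so after positions 6, 45, 55, 126.
Circular molecule, 4 cuts → 4 fragments:
  7–45 → 39 bp
  46–55 → 10 bp
  56–126 → 71 bp
  127–136 then 1–6 → 10 + 6 = 16 bp
Sorted largest to smallest: 71, 39, 16, 10 bp.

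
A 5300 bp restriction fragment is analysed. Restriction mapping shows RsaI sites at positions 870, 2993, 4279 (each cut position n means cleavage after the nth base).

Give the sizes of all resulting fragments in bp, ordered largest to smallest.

2123, 1286, 1021, 870 bp

Linear molecule, 3 cuts → 4 fragments:
  870 − 0 = 870 bp
  2993 − 870 = 2123 bp
  4279 − 2993 = 1286 bp
  5300 − 4279 = 1021 bp
Sorted largest to smallest: 2123, 1286, 1021, 870 bp.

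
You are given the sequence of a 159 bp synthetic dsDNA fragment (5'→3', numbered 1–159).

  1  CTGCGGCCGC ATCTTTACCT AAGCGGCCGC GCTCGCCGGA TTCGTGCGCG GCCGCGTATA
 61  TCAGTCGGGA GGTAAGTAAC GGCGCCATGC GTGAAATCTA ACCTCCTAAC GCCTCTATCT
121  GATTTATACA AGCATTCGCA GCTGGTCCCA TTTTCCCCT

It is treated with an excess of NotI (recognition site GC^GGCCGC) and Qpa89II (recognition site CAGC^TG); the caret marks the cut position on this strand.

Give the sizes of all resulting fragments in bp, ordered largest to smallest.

93, 25, 20, 17, 4 bp

NotI sites (GCGGCCGC) start at positions 3, 23, 48.
NotI cuts after base 2 of each site, so after positions 4, 24, 49.
The Qpa89II site (CAGCTG) starts at position 139.
Qpa89II cuts after base 4 of each site, so after position 142.
Combined cut positions: 4, 24, 49, 142.
Linear molecule, 4 cuts → 5 fragments:
  1–4 → 4 bp
  5–24 → 20 bp
  25–49 → 25 bp
  50–142 → 93 bp
  143–159 → 17 bp
Sorted largest to smallest: 93, 25, 20, 17, 4 bp.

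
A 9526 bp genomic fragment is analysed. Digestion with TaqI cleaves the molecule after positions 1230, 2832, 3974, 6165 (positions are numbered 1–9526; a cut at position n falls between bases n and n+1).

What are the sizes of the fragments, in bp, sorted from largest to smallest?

Linear molecule, 4 cuts → 5 fragments:
  1230 − 0 = 1230 bp
  2832 − 1230 = 1602 bp
  3974 − 2832 = 1142 bp
  6165 − 3974 = 2191 bp
  9526 − 6165 = 3361 bp
Sorted largest to smallest: 3361, 2191, 1602, 1230, 1142 bp.

3361, 2191, 1602, 1230, 1142 bp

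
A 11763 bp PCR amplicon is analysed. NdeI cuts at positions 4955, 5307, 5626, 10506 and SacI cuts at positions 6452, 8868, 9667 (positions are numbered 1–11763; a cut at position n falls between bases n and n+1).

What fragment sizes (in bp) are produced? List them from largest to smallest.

4955, 2416, 1257, 839, 826, 799, 352, 319 bp

Combined cut positions (sorted): 4955, 5307, 5626, 6452, 8868, 9667, 10506.
Linear molecule, 7 cuts → 8 fragments:
  4955 − 0 = 4955 bp
  5307 − 4955 = 352 bp
  5626 − 5307 = 319 bp
  6452 − 5626 = 826 bp
  8868 − 6452 = 2416 bp
  9667 − 8868 = 799 bp
  10506 − 9667 = 839 bp
  11763 − 10506 = 1257 bp
Sorted largest to smallest: 4955, 2416, 1257, 839, 826, 799, 352, 319 bp.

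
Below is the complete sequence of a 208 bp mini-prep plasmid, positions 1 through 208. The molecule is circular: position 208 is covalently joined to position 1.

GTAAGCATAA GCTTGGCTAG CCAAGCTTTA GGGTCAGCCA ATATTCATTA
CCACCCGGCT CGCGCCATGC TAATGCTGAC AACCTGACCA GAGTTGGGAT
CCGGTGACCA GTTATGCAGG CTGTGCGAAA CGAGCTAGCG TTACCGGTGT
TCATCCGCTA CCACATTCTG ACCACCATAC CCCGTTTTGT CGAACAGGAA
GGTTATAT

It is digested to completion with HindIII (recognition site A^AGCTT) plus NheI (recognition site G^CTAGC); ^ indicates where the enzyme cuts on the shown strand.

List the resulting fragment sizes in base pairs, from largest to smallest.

111, 83, 7, 7 bp

HindIII sites (AAGCTT) start at positions 9, 23.
HindIII cuts after the first base of each site, so after positions 9, 23.
NheI sites (GCTAGC) start at positions 16, 134.
NheI cuts after the first base of each site, so after positions 16, 134.
Combined cut positions: 9, 16, 23, 134.
Circular molecule, 4 cuts → 4 fragments:
  10–16 → 7 bp
  17–23 → 7 bp
  24–134 → 111 bp
  135–208 then 1–9 → 74 + 9 = 83 bp
Sorted largest to smallest: 111, 83, 7, 7 bp.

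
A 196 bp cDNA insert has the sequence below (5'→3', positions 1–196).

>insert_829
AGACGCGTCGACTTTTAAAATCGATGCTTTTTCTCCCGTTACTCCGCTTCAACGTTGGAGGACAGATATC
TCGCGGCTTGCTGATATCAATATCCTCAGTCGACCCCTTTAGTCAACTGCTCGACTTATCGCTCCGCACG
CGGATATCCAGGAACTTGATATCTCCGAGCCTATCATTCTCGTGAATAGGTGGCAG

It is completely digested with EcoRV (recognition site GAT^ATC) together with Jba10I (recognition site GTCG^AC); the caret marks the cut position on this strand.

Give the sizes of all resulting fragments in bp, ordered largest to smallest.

57, 43, 36, 18, 17, 15, 10 bp

EcoRV sites (GATATC) start at positions 65, 83, 143, 158.
EcoRV cuts after base 3 of each site, so after positions 67, 85, 145, 160.
Jba10I sites (GTCGAC) start at positions 7, 99.
Jba10I cuts after base 4 of each site, so after positions 10, 102.
Combined cut positions: 10, 67, 85, 102, 145, 160.
Linear molecule, 6 cuts → 7 fragments:
  1–10 → 10 bp
  11–67 → 57 bp
  68–85 → 18 bp
  86–102 → 17 bp
  103–145 → 43 bp
  146–160 → 15 bp
  161–196 → 36 bp
Sorted largest to smallest: 57, 43, 36, 18, 17, 15, 10 bp.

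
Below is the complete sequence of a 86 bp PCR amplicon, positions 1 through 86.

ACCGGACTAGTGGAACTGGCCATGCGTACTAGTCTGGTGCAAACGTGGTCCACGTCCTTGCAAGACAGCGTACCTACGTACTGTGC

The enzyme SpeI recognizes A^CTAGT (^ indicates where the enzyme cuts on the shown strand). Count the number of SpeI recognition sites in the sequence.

2

ACTAGT occurs starting at positions 6, 28.
SpeI cuts at 2 sites.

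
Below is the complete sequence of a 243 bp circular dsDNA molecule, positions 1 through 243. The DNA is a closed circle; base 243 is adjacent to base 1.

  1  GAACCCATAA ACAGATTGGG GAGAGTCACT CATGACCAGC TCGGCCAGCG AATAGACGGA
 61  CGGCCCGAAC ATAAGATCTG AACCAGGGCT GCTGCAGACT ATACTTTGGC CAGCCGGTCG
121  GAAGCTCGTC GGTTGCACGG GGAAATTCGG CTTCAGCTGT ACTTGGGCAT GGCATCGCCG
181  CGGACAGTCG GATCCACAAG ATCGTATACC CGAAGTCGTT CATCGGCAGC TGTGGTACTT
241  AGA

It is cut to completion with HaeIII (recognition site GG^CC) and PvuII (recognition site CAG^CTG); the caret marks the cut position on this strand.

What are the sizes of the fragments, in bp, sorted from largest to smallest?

73, 58, 47, 46, 19 bp

HaeIII sites (GGCC) start at positions 43, 62, 108.
HaeIII cuts after base 2 of each site, so after positions 44, 63, 109.
PvuII sites (CAGCTG) start at positions 154, 227.
PvuII cuts after base 3 of each site, so after positions 156, 229.
Combined cut positions: 44, 63, 109, 156, 229.
Circular molecule, 5 cuts → 5 fragments:
  45–63 → 19 bp
  64–109 → 46 bp
  110–156 → 47 bp
  157–229 → 73 bp
  230–243 then 1–44 → 14 + 44 = 58 bp
Sorted largest to smallest: 73, 58, 47, 46, 19 bp.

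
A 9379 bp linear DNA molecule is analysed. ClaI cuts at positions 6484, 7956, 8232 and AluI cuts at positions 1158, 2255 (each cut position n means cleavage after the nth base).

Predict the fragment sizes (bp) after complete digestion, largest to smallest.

4229, 1472, 1158, 1147, 1097, 276 bp

Combined cut positions (sorted): 1158, 2255, 6484, 7956, 8232.
Linear molecule, 5 cuts → 6 fragments:
  1158 − 0 = 1158 bp
  2255 − 1158 = 1097 bp
  6484 − 2255 = 4229 bp
  7956 − 6484 = 1472 bp
  8232 − 7956 = 276 bp
  9379 − 8232 = 1147 bp
Sorted largest to smallest: 4229, 1472, 1158, 1147, 1097, 276 bp.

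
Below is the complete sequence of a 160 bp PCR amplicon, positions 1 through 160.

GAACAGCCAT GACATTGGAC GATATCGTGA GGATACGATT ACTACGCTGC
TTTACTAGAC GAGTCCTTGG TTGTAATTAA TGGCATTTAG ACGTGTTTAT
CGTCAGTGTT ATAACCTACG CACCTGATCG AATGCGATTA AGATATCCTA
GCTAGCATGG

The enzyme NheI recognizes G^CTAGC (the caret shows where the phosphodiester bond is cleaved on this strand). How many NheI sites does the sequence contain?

GCTAGC occurs starting at position 151.
NheI cuts at 1 site.

1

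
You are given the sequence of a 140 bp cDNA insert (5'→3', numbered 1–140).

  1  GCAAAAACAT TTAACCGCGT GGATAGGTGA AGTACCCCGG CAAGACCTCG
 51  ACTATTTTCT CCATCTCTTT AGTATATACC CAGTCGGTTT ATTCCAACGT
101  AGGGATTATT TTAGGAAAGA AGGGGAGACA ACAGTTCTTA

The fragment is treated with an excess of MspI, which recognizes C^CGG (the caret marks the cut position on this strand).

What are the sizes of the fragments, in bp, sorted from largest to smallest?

103, 37 bp

The MspI site (CCGG) starts at position 37.
MspI cuts after the first base of each site, so after position 37.
Linear molecule, 1 cut → 2 fragments:
  1–37 → 37 bp
  38–140 → 103 bp
Sorted largest to smallest: 103, 37 bp.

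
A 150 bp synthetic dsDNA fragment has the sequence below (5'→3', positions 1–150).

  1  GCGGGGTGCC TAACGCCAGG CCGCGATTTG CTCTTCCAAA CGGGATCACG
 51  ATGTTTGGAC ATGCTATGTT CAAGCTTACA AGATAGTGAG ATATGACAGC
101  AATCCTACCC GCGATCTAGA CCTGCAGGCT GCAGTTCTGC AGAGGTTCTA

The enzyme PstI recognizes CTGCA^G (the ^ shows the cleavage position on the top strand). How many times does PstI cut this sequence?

3

CTGCAG occurs starting at positions 122, 129, 137.
PstI cuts at 3 sites.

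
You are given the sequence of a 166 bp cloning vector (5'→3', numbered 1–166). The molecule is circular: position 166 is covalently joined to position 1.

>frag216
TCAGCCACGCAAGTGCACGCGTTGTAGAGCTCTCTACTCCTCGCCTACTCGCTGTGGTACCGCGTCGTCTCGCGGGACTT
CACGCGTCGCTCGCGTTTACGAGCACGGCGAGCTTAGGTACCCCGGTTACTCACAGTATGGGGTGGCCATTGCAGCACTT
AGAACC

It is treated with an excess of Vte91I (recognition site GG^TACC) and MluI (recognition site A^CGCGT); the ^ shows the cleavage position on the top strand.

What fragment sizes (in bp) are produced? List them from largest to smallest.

Vte91I sites (GGTACC) start at positions 56, 117.
Vte91I cuts after base 2 of each site, so after positions 57, 118.
MluI sites (ACGCGT) start at positions 17, 82.
MluI cuts after the first base of each site, so after positions 17, 82.
Combined cut positions: 17, 57, 82, 118.
Circular molecule, 4 cuts → 4 fragments:
  18–57 → 40 bp
  58–82 → 25 bp
  83–118 → 36 bp
  119–166 then 1–17 → 48 + 17 = 65 bp
Sorted largest to smallest: 65, 40, 36, 25 bp.

65, 40, 36, 25 bp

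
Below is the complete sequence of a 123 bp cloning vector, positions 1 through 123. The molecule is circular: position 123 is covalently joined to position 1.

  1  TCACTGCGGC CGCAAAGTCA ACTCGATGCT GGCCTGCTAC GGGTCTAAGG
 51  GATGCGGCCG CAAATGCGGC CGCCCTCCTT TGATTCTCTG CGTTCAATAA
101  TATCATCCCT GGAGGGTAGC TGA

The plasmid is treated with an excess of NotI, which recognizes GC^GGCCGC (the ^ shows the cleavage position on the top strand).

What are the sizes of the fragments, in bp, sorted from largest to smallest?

NotI sites (GCGGCCGC) start at positions 6, 54, 66.
NotI cuts after base 2 of each site, so after positions 7, 55, 67.
Circular molecule, 3 cuts → 3 fragments:
  8–55 → 48 bp
  56–67 → 12 bp
  68–123 then 1–7 → 56 + 7 = 63 bp
Sorted largest to smallest: 63, 48, 12 bp.

63, 48, 12 bp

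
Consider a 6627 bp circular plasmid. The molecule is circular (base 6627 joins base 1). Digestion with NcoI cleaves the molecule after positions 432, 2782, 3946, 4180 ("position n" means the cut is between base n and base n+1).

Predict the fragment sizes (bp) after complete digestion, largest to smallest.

2879, 2350, 1164, 234 bp

Circular molecule, 4 cuts → 4 fragments:
  2782 − 432 = 2350 bp
  3946 − 2782 = 1164 bp
  4180 − 3946 = 234 bp
  wrap: 6627 − 4180 + 432 = 2879 bp
Sorted largest to smallest: 2879, 2350, 1164, 234 bp.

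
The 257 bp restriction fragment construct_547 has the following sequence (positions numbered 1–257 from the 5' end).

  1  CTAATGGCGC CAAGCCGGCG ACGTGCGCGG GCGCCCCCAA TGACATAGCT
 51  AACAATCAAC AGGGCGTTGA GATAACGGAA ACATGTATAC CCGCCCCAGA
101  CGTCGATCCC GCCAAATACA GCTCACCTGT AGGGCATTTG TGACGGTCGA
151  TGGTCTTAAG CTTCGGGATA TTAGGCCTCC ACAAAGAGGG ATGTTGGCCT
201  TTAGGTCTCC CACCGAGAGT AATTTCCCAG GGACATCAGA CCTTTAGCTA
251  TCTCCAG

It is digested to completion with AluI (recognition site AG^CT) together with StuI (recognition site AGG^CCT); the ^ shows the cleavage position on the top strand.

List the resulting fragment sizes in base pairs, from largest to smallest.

AluI sites (AGCT) start at positions 47, 120, 159, 246.
AluI cuts after base 2 of each site, so after positions 48, 121, 160, 247.
The StuI site (AGGCCT) starts at position 173.
StuI cuts after base 3 of each site, so after position 175.
Combined cut positions: 48, 121, 160, 175, 247.
Linear molecule, 5 cuts → 6 fragments:
  1–48 → 48 bp
  49–121 → 73 bp
  122–160 → 39 bp
  161–175 → 15 bp
  176–247 → 72 bp
  248–257 → 10 bp
Sorted largest to smallest: 73, 72, 48, 39, 15, 10 bp.

73, 72, 48, 39, 15, 10 bp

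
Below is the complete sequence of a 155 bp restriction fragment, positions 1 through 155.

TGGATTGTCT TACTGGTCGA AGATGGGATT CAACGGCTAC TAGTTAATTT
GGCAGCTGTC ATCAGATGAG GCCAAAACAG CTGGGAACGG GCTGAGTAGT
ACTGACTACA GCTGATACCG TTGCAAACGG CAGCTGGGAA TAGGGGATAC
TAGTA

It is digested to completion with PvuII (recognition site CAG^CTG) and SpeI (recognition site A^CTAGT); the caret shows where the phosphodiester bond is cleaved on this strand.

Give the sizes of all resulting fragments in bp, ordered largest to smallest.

PvuII sites (CAGCTG) start at positions 53, 78, 109, 131.
PvuII cuts after base 3 of each site, so after positions 55, 80, 111, 133.
SpeI sites (ACTAGT) start at positions 39, 149.
SpeI cuts after the first base of each site, so after positions 39, 149.
Combined cut positions: 39, 55, 80, 111, 133, 149.
Linear molecule, 6 cuts → 7 fragments:
  1–39 → 39 bp
  40–55 → 16 bp
  56–80 → 25 bp
  81–111 → 31 bp
  112–133 → 22 bp
  134–149 → 16 bp
  150–155 → 6 bp
Sorted largest to smallest: 39, 31, 25, 22, 16, 16, 6 bp.

39, 31, 25, 22, 16, 16, 6 bp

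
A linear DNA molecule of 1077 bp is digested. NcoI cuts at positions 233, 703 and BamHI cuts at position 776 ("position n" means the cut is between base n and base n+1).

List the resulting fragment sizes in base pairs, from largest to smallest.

Combined cut positions (sorted): 233, 703, 776.
Linear molecule, 3 cuts → 4 fragments:
  233 − 0 = 233 bp
  703 − 233 = 470 bp
  776 − 703 = 73 bp
  1077 − 776 = 301 bp
Sorted largest to smallest: 470, 301, 233, 73 bp.

470, 301, 233, 73 bp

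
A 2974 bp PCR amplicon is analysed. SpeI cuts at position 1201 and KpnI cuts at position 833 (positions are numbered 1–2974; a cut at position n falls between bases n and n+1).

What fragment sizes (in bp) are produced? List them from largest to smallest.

Combined cut positions (sorted): 833, 1201.
Linear molecule, 2 cuts → 3 fragments:
  833 − 0 = 833 bp
  1201 − 833 = 368 bp
  2974 − 1201 = 1773 bp
Sorted largest to smallest: 1773, 833, 368 bp.

1773, 833, 368 bp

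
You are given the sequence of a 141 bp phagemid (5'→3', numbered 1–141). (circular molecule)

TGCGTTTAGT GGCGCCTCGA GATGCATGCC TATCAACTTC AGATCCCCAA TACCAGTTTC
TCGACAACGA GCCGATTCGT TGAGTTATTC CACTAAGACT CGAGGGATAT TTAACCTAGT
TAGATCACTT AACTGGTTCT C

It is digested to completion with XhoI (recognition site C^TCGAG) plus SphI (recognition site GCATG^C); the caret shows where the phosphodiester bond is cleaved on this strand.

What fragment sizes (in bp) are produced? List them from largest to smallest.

71, 58, 12 bp

XhoI sites (CTCGAG) start at positions 16, 99.
XhoI cuts after the first base of each site, so after positions 16, 99.
The SphI site (GCATGC) starts at position 24.
SphI cuts after base 5 of each site (before the last base), so after position 28.
Combined cut positions: 16, 28, 99.
Circular molecule, 3 cuts → 3 fragments:
  17–28 → 12 bp
  29–99 → 71 bp
  100–141 then 1–16 → 42 + 16 = 58 bp
Sorted largest to smallest: 71, 58, 12 bp.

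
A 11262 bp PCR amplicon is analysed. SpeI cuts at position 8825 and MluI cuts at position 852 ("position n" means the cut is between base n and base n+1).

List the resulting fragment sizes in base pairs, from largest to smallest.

Combined cut positions (sorted): 852, 8825.
Linear molecule, 2 cuts → 3 fragments:
  852 − 0 = 852 bp
  8825 − 852 = 7973 bp
  11262 − 8825 = 2437 bp
Sorted largest to smallest: 7973, 2437, 852 bp.

7973, 2437, 852 bp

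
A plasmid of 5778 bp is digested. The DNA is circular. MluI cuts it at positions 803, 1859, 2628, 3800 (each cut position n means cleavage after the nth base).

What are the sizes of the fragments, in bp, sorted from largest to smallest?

Circular molecule, 4 cuts → 4 fragments:
  1859 − 803 = 1056 bp
  2628 − 1859 = 769 bp
  3800 − 2628 = 1172 bp
  wrap: 5778 − 3800 + 803 = 2781 bp
Sorted largest to smallest: 2781, 1172, 1056, 769 bp.

2781, 1172, 1056, 769 bp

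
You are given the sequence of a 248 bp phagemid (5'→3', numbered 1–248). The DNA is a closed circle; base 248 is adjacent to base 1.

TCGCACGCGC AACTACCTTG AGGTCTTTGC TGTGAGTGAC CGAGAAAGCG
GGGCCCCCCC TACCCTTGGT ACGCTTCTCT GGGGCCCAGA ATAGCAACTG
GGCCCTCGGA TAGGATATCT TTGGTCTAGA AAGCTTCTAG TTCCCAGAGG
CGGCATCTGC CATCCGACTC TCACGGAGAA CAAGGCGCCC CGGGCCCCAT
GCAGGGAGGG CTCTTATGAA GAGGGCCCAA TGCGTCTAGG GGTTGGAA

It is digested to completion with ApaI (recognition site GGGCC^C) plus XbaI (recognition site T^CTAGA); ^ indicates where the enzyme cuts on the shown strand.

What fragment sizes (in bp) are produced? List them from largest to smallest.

ApaI sites (GGGCCC) start at positions 51, 82, 100, 192, 223.
ApaI cuts after base 5 of each site (before the last base), so after positions 55, 86, 104, 196, 227.
The XbaI site (TCTAGA) starts at position 125.
XbaI cuts after the first base of each site, so after position 125.
Combined cut positions: 55, 86, 104, 125, 196, 227.
Circular molecule, 6 cuts → 6 fragments:
  56–86 → 31 bp
  87–104 → 18 bp
  105–125 → 21 bp
  126–196 → 71 bp
  197–227 → 31 bp
  228–248 then 1–55 → 21 + 55 = 76 bp
Sorted largest to smallest: 76, 71, 31, 31, 21, 18 bp.

76, 71, 31, 31, 21, 18 bp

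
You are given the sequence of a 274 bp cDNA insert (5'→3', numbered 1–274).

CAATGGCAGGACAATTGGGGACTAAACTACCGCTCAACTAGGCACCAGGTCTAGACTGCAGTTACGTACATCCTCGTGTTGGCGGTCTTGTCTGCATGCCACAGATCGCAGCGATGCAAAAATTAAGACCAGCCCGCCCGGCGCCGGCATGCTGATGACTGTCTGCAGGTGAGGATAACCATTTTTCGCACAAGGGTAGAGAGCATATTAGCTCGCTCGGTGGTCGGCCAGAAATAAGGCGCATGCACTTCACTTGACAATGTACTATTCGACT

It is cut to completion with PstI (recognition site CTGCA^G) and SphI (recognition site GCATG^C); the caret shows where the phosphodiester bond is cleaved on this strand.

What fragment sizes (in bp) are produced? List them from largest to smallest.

PstI sites (CTGCAG) start at positions 56, 163.
PstI cuts after base 5 of each site (before the last base), so after positions 60, 167.
SphI sites (GCATGC) start at positions 94, 147, 241.
SphI cuts after base 5 of each site (before the last base), so after positions 98, 151, 245.
Combined cut positions: 60, 98, 151, 167, 245.
Linear molecule, 5 cuts → 6 fragments:
  1–60 → 60 bp
  61–98 → 38 bp
  99–151 → 53 bp
  152–167 → 16 bp
  168–245 → 78 bp
  246–274 → 29 bp
Sorted largest to smallest: 78, 60, 53, 38, 29, 16 bp.

78, 60, 53, 38, 29, 16 bp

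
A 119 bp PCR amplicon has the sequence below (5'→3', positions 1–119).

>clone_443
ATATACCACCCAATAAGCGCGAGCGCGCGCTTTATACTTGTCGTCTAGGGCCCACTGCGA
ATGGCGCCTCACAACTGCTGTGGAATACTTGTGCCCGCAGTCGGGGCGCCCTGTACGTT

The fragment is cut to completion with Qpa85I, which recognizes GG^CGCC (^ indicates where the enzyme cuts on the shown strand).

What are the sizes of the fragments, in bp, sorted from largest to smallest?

Qpa85I sites (GGCGCC) start at positions 63, 105.
Qpa85I cuts after base 2 of each site, so after positions 64, 106.
Linear molecule, 2 cuts → 3 fragments:
  1–64 → 64 bp
  65–106 → 42 bp
  107–119 → 13 bp
Sorted largest to smallest: 64, 42, 13 bp.

64, 42, 13 bp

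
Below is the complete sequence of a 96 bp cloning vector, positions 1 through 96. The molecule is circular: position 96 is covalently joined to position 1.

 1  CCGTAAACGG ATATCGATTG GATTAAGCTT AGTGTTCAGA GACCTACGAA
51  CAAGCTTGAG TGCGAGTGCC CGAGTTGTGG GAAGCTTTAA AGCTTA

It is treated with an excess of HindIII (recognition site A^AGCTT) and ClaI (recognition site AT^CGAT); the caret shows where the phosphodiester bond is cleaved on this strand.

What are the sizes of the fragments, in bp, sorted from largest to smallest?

HindIII sites (AAGCTT) start at positions 25, 52, 82, 90.
HindIII cuts after the first base of each site, so after positions 25, 52, 82, 90.
The ClaI site (ATCGAT) starts at position 13.
ClaI cuts after base 2 of each site, so after position 14.
Combined cut positions: 14, 25, 52, 82, 90.
Circular molecule, 5 cuts → 5 fragments:
  15–25 → 11 bp
  26–52 → 27 bp
  53–82 → 30 bp
  83–90 → 8 bp
  91–96 then 1–14 → 6 + 14 = 20 bp
Sorted largest to smallest: 30, 27, 20, 11, 8 bp.

30, 27, 20, 11, 8 bp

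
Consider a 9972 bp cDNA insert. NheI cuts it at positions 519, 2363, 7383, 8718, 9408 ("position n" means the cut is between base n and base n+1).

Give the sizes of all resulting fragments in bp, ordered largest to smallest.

Linear molecule, 5 cuts → 6 fragments:
  519 − 0 = 519 bp
  2363 − 519 = 1844 bp
  7383 − 2363 = 5020 bp
  8718 − 7383 = 1335 bp
  9408 − 8718 = 690 bp
  9972 − 9408 = 564 bp
Sorted largest to smallest: 5020, 1844, 1335, 690, 564, 519 bp.

5020, 1844, 1335, 690, 564, 519 bp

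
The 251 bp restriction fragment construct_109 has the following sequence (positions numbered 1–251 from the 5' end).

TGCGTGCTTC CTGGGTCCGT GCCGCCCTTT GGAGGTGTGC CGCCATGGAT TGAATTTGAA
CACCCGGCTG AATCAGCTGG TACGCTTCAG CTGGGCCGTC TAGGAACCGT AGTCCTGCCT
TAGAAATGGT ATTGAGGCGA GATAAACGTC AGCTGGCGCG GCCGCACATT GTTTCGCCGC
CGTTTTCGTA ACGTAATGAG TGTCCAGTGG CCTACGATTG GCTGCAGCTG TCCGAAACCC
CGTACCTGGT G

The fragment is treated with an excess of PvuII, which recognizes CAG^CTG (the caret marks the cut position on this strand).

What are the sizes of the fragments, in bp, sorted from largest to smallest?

PvuII sites (CAGCTG) start at positions 74, 88, 150, 225.
PvuII cuts after base 3 of each site, so after positions 76, 90, 152, 227.
Linear molecule, 4 cuts → 5 fragments:
  1–76 → 76 bp
  77–90 → 14 bp
  91–152 → 62 bp
  153–227 → 75 bp
  228–251 → 24 bp
Sorted largest to smallest: 76, 75, 62, 24, 14 bp.

76, 75, 62, 24, 14 bp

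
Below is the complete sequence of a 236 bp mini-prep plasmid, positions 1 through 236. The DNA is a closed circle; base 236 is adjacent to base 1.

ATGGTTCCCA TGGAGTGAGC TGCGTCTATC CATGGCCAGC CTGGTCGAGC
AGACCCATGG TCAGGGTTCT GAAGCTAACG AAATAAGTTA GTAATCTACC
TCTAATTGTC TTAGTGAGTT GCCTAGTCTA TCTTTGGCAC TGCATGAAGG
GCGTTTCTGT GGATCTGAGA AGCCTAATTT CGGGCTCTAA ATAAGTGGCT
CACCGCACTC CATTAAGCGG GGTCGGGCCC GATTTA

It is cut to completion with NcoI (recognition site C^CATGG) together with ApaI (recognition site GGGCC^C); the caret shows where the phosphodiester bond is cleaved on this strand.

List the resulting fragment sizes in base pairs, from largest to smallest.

174, 25, 22, 15 bp

NcoI sites (CCATGG) start at positions 8, 30, 55.
NcoI cuts after the first base of each site, so after positions 8, 30, 55.
The ApaI site (GGGCCC) starts at position 225.
ApaI cuts after base 5 of each site (before the last base), so after position 229.
Combined cut positions: 8, 30, 55, 229.
Circular molecule, 4 cuts → 4 fragments:
  9–30 → 22 bp
  31–55 → 25 bp
  56–229 → 174 bp
  230–236 then 1–8 → 7 + 8 = 15 bp
Sorted largest to smallest: 174, 25, 22, 15 bp.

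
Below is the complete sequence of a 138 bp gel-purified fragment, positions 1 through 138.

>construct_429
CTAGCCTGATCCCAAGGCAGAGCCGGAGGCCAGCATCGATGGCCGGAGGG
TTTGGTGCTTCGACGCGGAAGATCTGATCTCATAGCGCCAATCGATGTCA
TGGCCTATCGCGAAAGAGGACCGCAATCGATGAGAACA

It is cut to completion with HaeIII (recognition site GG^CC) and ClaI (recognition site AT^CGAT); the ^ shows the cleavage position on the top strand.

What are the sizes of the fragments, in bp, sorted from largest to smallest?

HaeIII sites (GGCC) start at positions 28, 41, 102.
HaeIII cuts after base 2 of each site, so after positions 29, 42, 103.
ClaI sites (ATCGAT) start at positions 35, 91, 126.
ClaI cuts after base 2 of each site, so after positions 36, 92, 127.
Combined cut positions: 29, 36, 42, 92, 103, 127.
Linear molecule, 6 cuts → 7 fragments:
  1–29 → 29 bp
  30–36 → 7 bp
  37–42 → 6 bp
  43–92 → 50 bp
  93–103 → 11 bp
  104–127 → 24 bp
  128–138 → 11 bp
Sorted largest to smallest: 50, 29, 24, 11, 11, 7, 6 bp.

50, 29, 24, 11, 11, 7, 6 bp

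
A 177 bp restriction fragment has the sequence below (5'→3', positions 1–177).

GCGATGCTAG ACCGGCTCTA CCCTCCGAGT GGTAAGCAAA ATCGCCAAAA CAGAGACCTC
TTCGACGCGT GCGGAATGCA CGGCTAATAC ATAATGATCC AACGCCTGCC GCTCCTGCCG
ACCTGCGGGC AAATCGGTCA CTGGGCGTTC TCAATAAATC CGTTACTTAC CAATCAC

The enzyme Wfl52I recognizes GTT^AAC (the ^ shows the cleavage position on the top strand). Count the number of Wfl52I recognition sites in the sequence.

No occurrence of GTTAAC is present in the sequence.
Wfl52I does not cut: 0 sites.

0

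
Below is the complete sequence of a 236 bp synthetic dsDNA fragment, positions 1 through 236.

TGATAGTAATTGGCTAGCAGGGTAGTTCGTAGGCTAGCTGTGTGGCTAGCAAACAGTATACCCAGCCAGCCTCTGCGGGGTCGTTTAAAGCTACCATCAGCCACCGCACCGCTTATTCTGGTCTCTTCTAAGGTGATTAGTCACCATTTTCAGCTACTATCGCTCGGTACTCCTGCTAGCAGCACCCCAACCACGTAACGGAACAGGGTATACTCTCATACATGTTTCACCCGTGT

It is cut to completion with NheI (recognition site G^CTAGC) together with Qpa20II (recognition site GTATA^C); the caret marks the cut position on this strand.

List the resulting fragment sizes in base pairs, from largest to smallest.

NheI sites (GCTAGC) start at positions 13, 33, 45, 175.
NheI cuts after the first base of each site, so after positions 13, 33, 45, 175.
Qpa20II sites (GTATAC) start at positions 56, 208.
Qpa20II cuts after base 5 of each site (before the last base), so after positions 60, 212.
Combined cut positions: 13, 33, 45, 60, 175, 212.
Linear molecule, 6 cuts → 7 fragments:
  1–13 → 13 bp
  14–33 → 20 bp
  34–45 → 12 bp
  46–60 → 15 bp
  61–175 → 115 bp
  176–212 → 37 bp
  213–236 → 24 bp
Sorted largest to smallest: 115, 37, 24, 20, 15, 13, 12 bp.

115, 37, 24, 20, 15, 13, 12 bp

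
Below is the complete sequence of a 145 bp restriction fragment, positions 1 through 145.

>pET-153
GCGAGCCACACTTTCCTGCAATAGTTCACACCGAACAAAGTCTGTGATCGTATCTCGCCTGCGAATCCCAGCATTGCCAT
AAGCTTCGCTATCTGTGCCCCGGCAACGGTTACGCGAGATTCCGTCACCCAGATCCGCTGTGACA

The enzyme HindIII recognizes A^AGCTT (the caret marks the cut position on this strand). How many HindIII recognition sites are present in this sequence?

AAGCTT occurs starting at position 81.
HindIII cuts at 1 site.

1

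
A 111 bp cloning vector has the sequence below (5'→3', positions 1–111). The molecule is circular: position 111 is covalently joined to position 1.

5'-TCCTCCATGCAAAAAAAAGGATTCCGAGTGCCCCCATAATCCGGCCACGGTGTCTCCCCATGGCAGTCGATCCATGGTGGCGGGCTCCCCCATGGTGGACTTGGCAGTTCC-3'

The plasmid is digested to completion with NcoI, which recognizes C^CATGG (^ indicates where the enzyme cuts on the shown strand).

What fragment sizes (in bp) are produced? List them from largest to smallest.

NcoI sites (CCATGG) start at positions 58, 72, 90.
NcoI cuts after the first base of each site, so after positions 58, 72, 90.
Circular molecule, 3 cuts → 3 fragments:
  59–72 → 14 bp
  73–90 → 18 bp
  91–111 then 1–58 → 21 + 58 = 79 bp
Sorted largest to smallest: 79, 18, 14 bp.

79, 18, 14 bp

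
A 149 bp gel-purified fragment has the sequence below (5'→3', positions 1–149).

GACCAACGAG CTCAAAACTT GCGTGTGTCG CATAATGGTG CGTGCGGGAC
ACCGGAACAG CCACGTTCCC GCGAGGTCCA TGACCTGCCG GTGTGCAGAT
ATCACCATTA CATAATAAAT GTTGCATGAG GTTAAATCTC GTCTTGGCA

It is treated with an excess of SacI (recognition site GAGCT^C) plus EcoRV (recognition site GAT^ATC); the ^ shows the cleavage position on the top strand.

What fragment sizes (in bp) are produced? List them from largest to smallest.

88, 49, 12 bp

The SacI site (GAGCTC) starts at position 8.
SacI cuts after base 5 of each site (before the last base), so after position 12.
The EcoRV site (GATATC) starts at position 98.
EcoRV cuts after base 3 of each site, so after position 100.
Combined cut positions: 12, 100.
Linear molecule, 2 cuts → 3 fragments:
  1–12 → 12 bp
  13–100 → 88 bp
  101–149 → 49 bp
Sorted largest to smallest: 88, 49, 12 bp.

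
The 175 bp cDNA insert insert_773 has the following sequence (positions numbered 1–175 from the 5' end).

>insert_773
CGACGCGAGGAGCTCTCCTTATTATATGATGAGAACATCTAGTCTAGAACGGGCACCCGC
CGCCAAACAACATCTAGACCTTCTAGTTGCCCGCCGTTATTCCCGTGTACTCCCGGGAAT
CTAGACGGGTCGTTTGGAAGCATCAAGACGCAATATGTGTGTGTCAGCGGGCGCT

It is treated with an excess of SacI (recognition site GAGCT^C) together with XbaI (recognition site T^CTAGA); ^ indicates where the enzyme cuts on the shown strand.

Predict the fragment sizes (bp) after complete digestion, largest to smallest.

The SacI site (GAGCTC) starts at position 10.
SacI cuts after base 5 of each site (before the last base), so after position 14.
XbaI sites (TCTAGA) start at positions 43, 73, 120.
XbaI cuts after the first base of each site, so after positions 43, 73, 120.
Combined cut positions: 14, 43, 73, 120.
Linear molecule, 4 cuts → 5 fragments:
  1–14 → 14 bp
  15–43 → 29 bp
  44–73 → 30 bp
  74–120 → 47 bp
  121–175 → 55 bp
Sorted largest to smallest: 55, 47, 30, 29, 14 bp.

55, 47, 30, 29, 14 bp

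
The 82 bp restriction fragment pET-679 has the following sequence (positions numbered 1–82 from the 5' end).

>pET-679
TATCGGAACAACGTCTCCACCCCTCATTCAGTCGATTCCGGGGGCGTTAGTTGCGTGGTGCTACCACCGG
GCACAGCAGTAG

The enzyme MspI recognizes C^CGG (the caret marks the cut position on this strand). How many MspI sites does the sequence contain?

2

CCGG occurs starting at positions 38, 67.
MspI cuts at 2 sites.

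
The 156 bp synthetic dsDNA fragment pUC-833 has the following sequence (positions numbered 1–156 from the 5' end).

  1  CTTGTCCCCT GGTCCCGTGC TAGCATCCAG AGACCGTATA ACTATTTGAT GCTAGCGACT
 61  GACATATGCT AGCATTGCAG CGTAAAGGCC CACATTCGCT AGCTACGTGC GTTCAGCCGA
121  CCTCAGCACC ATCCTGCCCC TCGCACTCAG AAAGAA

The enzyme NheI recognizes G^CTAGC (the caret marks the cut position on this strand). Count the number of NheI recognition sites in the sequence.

4

GCTAGC occurs starting at positions 19, 51, 68, 98.
NheI cuts at 4 sites.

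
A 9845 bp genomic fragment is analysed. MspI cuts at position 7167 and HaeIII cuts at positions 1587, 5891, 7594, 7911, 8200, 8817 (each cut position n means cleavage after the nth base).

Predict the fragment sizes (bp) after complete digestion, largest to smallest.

Combined cut positions (sorted): 1587, 5891, 7167, 7594, 7911, 8200, 8817.
Linear molecule, 7 cuts → 8 fragments:
  1587 − 0 = 1587 bp
  5891 − 1587 = 4304 bp
  7167 − 5891 = 1276 bp
  7594 − 7167 = 427 bp
  7911 − 7594 = 317 bp
  8200 − 7911 = 289 bp
  8817 − 8200 = 617 bp
  9845 − 8817 = 1028 bp
Sorted largest to smallest: 4304, 1587, 1276, 1028, 617, 427, 317, 289 bp.

4304, 1587, 1276, 1028, 617, 427, 317, 289 bp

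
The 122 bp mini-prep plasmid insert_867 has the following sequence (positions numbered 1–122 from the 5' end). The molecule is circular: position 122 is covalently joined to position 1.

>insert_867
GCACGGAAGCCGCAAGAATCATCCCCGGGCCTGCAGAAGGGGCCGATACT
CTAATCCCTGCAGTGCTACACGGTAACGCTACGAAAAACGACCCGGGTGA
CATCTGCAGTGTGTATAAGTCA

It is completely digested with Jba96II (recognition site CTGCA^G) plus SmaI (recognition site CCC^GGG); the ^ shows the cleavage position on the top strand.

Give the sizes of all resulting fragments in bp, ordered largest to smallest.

40, 32, 27, 14, 9 bp

Jba96II sites (CTGCAG) start at positions 31, 58, 104.
Jba96II cuts after base 5 of each site (before the last base), so after positions 35, 62, 108.
SmaI sites (CCCGGG) start at positions 24, 92.
SmaI cuts after base 3 of each site, so after positions 26, 94.
Combined cut positions: 26, 35, 62, 94, 108.
Circular molecule, 5 cuts → 5 fragments:
  27–35 → 9 bp
  36–62 → 27 bp
  63–94 → 32 bp
  95–108 → 14 bp
  109–122 then 1–26 → 14 + 26 = 40 bp
Sorted largest to smallest: 40, 32, 27, 14, 9 bp.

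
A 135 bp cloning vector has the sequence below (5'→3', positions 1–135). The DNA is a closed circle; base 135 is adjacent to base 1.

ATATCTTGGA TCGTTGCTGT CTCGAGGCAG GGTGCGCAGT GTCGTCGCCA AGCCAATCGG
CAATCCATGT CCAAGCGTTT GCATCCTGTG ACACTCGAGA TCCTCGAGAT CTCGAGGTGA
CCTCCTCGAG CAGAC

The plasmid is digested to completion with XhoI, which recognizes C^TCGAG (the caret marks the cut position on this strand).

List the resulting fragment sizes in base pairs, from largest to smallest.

XhoI sites (CTCGAG) start at positions 21, 94, 103, 111, 125.
XhoI cuts after the first base of each site, so after positions 21, 94, 103, 111, 125.
Circular molecule, 5 cuts → 5 fragments:
  22–94 → 73 bp
  95–103 → 9 bp
  104–111 → 8 bp
  112–125 → 14 bp
  126–135 then 1–21 → 10 + 21 = 31 bp
Sorted largest to smallest: 73, 31, 14, 9, 8 bp.

73, 31, 14, 9, 8 bp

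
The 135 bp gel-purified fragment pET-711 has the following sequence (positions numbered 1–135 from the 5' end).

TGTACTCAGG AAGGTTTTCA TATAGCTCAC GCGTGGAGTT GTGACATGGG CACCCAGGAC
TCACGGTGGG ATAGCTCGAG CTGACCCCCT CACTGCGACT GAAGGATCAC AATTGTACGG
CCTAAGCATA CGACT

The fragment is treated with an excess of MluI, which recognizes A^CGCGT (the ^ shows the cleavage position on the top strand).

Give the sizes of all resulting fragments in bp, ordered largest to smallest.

106, 29 bp

The MluI site (ACGCGT) starts at position 29.
MluI cuts after the first base of each site, so after position 29.
Linear molecule, 1 cut → 2 fragments:
  1–29 → 29 bp
  30–135 → 106 bp
Sorted largest to smallest: 106, 29 bp.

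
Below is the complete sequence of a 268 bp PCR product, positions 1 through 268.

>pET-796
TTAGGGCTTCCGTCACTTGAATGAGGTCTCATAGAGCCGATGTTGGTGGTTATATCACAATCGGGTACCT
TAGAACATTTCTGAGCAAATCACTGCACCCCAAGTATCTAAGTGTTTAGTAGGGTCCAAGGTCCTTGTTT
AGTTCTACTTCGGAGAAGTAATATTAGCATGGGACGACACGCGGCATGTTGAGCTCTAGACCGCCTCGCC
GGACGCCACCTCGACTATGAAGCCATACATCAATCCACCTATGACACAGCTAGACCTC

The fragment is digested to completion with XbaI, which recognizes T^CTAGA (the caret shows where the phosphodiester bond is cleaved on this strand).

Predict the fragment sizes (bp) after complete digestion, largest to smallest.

The XbaI site (TCTAGA) starts at position 195.
XbaI cuts after the first base of each site, so after position 195.
Linear molecule, 1 cut → 2 fragments:
  1–195 → 195 bp
  196–268 → 73 bp
Sorted largest to smallest: 195, 73 bp.

195, 73 bp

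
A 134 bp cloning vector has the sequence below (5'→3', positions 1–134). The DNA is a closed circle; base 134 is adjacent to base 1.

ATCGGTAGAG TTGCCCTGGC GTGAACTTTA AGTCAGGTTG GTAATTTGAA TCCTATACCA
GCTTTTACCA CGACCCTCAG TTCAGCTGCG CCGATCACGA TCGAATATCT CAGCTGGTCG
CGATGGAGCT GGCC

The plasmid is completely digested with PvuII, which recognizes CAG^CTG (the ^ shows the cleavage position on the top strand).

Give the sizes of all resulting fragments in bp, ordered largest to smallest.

PvuII sites (CAGCTG) start at positions 83, 111.
PvuII cuts after base 3 of each site, so after positions 85, 113.
Circular molecule, 2 cuts → 2 fragments:
  86–113 → 28 bp
  114–134 then 1–85 → 21 + 85 = 106 bp
Sorted largest to smallest: 106, 28 bp.

106, 28 bp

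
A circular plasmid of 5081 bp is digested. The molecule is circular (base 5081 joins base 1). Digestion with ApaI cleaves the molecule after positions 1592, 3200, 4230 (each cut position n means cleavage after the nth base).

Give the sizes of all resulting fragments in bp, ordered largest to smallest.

Circular molecule, 3 cuts → 3 fragments:
  3200 − 1592 = 1608 bp
  4230 − 3200 = 1030 bp
  wrap: 5081 − 4230 + 1592 = 2443 bp
Sorted largest to smallest: 2443, 1608, 1030 bp.

2443, 1608, 1030 bp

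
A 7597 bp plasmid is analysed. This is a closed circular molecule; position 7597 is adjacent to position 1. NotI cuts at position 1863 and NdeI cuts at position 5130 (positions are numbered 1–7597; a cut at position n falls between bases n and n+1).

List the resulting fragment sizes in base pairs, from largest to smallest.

4330, 3267 bp

Combined cut positions (sorted): 1863, 5130.
Circular molecule, 2 cuts → 2 fragments:
  5130 − 1863 = 3267 bp
  wrap: 7597 − 5130 + 1863 = 4330 bp
Sorted largest to smallest: 4330, 3267 bp.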